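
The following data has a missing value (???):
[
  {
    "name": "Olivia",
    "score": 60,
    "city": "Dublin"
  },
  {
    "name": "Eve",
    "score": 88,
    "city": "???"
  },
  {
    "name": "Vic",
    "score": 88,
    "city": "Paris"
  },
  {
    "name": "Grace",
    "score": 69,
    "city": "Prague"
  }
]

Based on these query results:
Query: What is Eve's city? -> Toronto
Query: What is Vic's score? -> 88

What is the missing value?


The missing value is Eve's city
From query: Eve's city = Toronto

ANSWER: Toronto


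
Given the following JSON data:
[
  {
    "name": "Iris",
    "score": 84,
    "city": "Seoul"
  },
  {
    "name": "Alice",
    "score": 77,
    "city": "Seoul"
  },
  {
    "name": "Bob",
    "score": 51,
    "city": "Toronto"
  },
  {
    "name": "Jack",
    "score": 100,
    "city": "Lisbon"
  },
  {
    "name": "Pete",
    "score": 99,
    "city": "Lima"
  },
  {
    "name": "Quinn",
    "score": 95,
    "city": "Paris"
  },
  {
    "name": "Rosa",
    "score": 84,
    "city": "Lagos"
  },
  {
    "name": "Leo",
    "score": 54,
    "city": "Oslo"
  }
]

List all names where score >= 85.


Filtering records where score >= 85:
  Iris (score=84) -> no
  Alice (score=77) -> no
  Bob (score=51) -> no
  Jack (score=100) -> YES
  Pete (score=99) -> YES
  Quinn (score=95) -> YES
  Rosa (score=84) -> no
  Leo (score=54) -> no


ANSWER: Jack, Pete, Quinn


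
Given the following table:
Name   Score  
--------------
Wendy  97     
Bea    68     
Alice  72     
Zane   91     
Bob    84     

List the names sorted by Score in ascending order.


Sorting by Score (ascending):
  Bea: 68
  Alice: 72
  Bob: 84
  Zane: 91
  Wendy: 97


ANSWER: Bea, Alice, Bob, Zane, Wendy


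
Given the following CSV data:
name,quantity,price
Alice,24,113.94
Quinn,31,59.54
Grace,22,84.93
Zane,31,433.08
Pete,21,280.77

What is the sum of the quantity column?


Values in 'quantity' column:
  Row 1: 24
  Row 2: 31
  Row 3: 22
  Row 4: 31
  Row 5: 21
Sum = 24 + 31 + 22 + 31 + 21 = 129

ANSWER: 129


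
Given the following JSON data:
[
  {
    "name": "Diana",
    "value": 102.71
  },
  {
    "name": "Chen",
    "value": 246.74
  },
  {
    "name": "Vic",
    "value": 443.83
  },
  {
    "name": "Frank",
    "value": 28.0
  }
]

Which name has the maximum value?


Comparing values:
  Diana: 102.71
  Chen: 246.74
  Vic: 443.83
  Frank: 28.0
Maximum: Vic (443.83)

ANSWER: Vic


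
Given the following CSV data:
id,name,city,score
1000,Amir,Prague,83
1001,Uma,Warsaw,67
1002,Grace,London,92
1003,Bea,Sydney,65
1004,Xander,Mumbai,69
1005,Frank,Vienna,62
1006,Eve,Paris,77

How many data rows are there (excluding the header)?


Counting rows (excluding header):
Header: id,name,city,score
Data rows: 7

ANSWER: 7


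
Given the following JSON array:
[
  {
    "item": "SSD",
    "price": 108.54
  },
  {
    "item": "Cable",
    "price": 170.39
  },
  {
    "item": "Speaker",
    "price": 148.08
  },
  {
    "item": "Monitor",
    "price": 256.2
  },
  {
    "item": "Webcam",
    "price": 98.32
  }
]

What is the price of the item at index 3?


Array index 3 -> Monitor
price = 256.2

ANSWER: 256.2


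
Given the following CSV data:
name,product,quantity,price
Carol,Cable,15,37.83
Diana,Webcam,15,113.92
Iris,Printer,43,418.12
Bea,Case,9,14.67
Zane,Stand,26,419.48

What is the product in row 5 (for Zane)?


Row 5: Zane
Column 'product' = Stand

ANSWER: Stand


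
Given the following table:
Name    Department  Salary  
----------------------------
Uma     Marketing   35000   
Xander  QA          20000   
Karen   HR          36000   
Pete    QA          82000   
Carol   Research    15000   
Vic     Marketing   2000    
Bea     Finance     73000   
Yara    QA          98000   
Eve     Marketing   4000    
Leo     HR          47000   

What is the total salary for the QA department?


QA department members:
  Xander: 20000
  Pete: 82000
  Yara: 98000
Total = 20000 + 82000 + 98000 = 200000

ANSWER: 200000


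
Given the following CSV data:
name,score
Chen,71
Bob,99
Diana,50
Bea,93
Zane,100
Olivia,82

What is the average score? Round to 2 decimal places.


Scores: 71, 99, 50, 93, 100, 82
Sum = 495
Count = 6
Average = 495 / 6 = 82.50

ANSWER: 82.50


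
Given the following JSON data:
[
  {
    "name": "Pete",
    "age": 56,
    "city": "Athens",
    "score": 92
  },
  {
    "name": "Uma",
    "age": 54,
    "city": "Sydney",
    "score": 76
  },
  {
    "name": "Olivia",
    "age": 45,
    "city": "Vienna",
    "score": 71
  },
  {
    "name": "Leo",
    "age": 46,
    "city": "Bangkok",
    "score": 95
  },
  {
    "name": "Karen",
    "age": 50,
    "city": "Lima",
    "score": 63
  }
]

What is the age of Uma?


Looking up record where name = Uma
Record index: 1
Field 'age' = 54

ANSWER: 54


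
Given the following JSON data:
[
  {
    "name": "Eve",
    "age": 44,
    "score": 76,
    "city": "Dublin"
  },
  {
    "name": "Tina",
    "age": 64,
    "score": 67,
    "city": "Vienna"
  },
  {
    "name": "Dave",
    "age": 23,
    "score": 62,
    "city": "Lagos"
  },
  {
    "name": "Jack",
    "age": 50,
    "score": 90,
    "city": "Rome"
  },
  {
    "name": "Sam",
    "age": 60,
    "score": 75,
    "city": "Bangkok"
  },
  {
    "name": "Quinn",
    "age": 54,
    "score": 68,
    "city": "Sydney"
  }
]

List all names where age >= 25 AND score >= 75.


Checking both conditions:
  Eve (age=44, score=76) -> YES
  Tina (age=64, score=67) -> no
  Dave (age=23, score=62) -> no
  Jack (age=50, score=90) -> YES
  Sam (age=60, score=75) -> YES
  Quinn (age=54, score=68) -> no


ANSWER: Eve, Jack, Sam


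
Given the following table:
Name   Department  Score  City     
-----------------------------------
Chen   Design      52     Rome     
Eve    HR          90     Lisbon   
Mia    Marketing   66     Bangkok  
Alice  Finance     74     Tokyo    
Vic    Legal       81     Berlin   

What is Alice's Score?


Row 4: Alice
Score = 74

ANSWER: 74


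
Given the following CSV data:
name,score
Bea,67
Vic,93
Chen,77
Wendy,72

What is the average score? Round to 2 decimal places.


Scores: 67, 93, 77, 72
Sum = 309
Count = 4
Average = 309 / 4 = 77.25

ANSWER: 77.25


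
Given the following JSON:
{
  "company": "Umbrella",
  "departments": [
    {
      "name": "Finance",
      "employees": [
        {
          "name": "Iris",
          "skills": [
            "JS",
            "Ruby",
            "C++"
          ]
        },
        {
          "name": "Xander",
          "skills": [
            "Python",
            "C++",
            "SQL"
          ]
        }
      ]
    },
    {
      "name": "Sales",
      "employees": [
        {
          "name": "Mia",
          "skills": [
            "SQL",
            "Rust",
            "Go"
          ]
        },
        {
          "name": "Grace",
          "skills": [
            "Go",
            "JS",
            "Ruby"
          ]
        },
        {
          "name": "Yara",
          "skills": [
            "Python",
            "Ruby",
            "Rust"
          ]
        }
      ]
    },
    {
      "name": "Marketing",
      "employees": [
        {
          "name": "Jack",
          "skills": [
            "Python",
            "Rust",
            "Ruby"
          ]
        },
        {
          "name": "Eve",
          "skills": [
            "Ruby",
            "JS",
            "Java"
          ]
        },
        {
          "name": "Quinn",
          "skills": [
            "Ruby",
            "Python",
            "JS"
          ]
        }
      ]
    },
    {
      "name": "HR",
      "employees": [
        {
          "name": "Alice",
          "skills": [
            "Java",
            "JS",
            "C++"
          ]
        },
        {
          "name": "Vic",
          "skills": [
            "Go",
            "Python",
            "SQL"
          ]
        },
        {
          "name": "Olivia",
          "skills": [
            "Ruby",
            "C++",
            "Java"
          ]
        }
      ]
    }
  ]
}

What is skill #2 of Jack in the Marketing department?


Path: departments[2].employees[0].skills[1]
Value: Rust

ANSWER: Rust


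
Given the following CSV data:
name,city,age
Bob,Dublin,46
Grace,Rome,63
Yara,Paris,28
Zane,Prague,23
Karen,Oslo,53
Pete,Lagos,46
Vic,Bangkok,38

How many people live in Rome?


Scanning city column for 'Rome':
  Row 2: Grace -> MATCH
Total matches: 1

ANSWER: 1


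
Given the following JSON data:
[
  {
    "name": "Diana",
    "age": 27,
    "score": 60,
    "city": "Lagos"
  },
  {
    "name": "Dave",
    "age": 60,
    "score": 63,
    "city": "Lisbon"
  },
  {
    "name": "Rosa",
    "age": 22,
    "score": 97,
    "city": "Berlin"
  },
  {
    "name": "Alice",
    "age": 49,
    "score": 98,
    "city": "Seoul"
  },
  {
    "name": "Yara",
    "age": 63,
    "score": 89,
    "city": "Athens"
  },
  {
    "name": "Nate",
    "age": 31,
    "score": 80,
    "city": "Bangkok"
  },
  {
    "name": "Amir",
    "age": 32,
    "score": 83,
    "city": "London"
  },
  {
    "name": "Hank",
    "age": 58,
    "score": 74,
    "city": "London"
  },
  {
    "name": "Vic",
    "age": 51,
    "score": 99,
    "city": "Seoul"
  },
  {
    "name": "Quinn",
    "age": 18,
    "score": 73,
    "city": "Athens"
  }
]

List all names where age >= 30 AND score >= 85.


Checking both conditions:
  Diana (age=27, score=60) -> no
  Dave (age=60, score=63) -> no
  Rosa (age=22, score=97) -> no
  Alice (age=49, score=98) -> YES
  Yara (age=63, score=89) -> YES
  Nate (age=31, score=80) -> no
  Amir (age=32, score=83) -> no
  Hank (age=58, score=74) -> no
  Vic (age=51, score=99) -> YES
  Quinn (age=18, score=73) -> no


ANSWER: Alice, Yara, Vic


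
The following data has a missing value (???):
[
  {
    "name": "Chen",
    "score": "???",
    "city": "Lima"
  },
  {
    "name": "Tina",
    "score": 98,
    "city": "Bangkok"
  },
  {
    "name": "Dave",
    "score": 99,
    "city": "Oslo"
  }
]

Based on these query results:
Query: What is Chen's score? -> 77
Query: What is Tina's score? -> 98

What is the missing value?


The missing value is Chen's score
From query: Chen's score = 77

ANSWER: 77


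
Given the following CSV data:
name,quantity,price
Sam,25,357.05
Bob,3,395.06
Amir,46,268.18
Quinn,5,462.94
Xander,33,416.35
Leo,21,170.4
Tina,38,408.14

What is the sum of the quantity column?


Values in 'quantity' column:
  Row 1: 25
  Row 2: 3
  Row 3: 46
  Row 4: 5
  Row 5: 33
  Row 6: 21
  Row 7: 38
Sum = 25 + 3 + 46 + 5 + 33 + 21 + 38 = 171

ANSWER: 171


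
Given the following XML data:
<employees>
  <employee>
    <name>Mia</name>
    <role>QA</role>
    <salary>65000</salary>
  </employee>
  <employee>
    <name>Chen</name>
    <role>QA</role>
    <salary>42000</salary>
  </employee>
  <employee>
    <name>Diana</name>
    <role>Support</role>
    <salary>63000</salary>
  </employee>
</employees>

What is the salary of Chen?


Searching for <employee> with <name>Chen</name>
Found at position 2
<salary>42000</salary>

ANSWER: 42000


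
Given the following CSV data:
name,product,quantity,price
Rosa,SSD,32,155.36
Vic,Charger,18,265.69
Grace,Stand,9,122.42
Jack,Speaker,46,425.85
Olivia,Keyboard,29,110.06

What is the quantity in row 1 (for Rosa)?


Row 1: Rosa
Column 'quantity' = 32

ANSWER: 32


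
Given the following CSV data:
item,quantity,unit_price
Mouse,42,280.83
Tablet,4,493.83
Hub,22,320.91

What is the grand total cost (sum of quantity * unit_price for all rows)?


Computing row totals:
  Mouse: 42 * 280.83 = 11794.86
  Tablet: 4 * 493.83 = 1975.32
  Hub: 22 * 320.91 = 7060.02
Grand total = 11794.86 + 1975.32 + 7060.02 = 20830.2

ANSWER: 20830.2


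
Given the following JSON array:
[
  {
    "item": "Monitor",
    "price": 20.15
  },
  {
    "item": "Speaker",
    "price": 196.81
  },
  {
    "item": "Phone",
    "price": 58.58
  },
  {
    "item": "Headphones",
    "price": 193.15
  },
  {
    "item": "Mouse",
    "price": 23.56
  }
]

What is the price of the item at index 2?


Array index 2 -> Phone
price = 58.58

ANSWER: 58.58


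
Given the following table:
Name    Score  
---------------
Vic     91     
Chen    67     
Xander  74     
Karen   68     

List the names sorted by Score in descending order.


Sorting by Score (descending):
  Vic: 91
  Xander: 74
  Karen: 68
  Chen: 67


ANSWER: Vic, Xander, Karen, Chen


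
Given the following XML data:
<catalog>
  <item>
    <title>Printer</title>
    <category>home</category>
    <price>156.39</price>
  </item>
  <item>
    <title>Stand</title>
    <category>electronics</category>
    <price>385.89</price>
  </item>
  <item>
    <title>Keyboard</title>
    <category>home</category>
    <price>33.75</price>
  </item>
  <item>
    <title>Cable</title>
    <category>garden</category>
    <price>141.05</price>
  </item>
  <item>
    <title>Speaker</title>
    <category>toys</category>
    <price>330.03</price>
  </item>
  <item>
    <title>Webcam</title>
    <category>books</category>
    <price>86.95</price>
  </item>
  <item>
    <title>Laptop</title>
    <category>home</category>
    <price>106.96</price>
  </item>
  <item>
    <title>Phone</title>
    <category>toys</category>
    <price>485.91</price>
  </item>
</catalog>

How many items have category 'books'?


Scanning <item> elements for <category>books</category>:
  Item 6: Webcam -> MATCH
Count: 1

ANSWER: 1


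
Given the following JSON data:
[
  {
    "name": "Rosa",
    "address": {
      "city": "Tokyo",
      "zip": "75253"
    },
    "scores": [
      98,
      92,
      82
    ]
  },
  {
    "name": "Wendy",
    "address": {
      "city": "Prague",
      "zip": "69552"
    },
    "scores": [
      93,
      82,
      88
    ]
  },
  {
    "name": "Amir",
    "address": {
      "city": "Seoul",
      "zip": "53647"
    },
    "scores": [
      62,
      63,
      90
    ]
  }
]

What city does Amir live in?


Path: records[2].address.city
Value: Seoul

ANSWER: Seoul


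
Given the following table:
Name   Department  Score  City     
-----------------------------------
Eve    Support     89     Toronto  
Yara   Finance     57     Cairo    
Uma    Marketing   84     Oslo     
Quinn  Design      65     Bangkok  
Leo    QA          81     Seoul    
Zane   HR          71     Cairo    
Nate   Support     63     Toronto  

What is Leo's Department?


Row 5: Leo
Department = QA

ANSWER: QA


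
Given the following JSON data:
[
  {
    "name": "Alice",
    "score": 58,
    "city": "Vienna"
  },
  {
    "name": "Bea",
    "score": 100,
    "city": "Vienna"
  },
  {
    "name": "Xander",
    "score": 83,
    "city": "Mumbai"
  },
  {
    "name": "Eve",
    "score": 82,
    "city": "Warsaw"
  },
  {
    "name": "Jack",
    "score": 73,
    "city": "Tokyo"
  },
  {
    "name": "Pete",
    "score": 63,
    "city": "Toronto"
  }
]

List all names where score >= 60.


Filtering records where score >= 60:
  Alice (score=58) -> no
  Bea (score=100) -> YES
  Xander (score=83) -> YES
  Eve (score=82) -> YES
  Jack (score=73) -> YES
  Pete (score=63) -> YES


ANSWER: Bea, Xander, Eve, Jack, Pete


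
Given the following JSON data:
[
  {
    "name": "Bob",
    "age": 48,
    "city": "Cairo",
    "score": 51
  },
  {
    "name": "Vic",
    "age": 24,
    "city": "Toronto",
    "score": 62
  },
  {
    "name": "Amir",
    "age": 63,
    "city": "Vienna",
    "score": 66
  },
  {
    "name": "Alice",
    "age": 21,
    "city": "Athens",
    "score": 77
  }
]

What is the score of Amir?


Looking up record where name = Amir
Record index: 2
Field 'score' = 66

ANSWER: 66


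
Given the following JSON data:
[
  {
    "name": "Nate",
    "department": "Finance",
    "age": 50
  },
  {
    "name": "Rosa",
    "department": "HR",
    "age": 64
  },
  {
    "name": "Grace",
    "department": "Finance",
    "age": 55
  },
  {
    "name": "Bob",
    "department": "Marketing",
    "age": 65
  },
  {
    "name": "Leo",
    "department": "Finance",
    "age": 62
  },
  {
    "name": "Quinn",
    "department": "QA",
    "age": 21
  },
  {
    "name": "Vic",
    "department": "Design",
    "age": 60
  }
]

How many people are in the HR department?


Scanning records for department = HR
  Record 1: Rosa
Count: 1

ANSWER: 1


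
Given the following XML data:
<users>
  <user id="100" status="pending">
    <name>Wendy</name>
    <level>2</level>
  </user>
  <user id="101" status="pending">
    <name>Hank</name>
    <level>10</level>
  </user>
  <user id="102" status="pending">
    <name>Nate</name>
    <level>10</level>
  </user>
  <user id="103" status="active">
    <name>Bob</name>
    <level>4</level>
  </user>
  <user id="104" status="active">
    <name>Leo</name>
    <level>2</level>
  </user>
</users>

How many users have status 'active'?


Counting users with status='active':
  Bob (id=103) -> MATCH
  Leo (id=104) -> MATCH
Count: 2

ANSWER: 2


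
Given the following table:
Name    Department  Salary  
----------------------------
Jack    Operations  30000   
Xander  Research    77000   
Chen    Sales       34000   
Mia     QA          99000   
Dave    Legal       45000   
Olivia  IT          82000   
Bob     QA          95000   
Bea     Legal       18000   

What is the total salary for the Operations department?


Operations department members:
  Jack: 30000
Total = 30000 = 30000

ANSWER: 30000


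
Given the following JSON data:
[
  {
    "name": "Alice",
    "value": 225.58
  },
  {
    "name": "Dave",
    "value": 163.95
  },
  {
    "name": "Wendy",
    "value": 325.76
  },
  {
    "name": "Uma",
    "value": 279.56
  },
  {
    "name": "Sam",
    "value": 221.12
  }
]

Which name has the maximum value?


Comparing values:
  Alice: 225.58
  Dave: 163.95
  Wendy: 325.76
  Uma: 279.56
  Sam: 221.12
Maximum: Wendy (325.76)

ANSWER: Wendy


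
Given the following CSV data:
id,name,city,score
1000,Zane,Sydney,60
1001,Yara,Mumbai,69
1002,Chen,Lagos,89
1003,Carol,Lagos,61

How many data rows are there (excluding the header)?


Counting rows (excluding header):
Header: id,name,city,score
Data rows: 4

ANSWER: 4


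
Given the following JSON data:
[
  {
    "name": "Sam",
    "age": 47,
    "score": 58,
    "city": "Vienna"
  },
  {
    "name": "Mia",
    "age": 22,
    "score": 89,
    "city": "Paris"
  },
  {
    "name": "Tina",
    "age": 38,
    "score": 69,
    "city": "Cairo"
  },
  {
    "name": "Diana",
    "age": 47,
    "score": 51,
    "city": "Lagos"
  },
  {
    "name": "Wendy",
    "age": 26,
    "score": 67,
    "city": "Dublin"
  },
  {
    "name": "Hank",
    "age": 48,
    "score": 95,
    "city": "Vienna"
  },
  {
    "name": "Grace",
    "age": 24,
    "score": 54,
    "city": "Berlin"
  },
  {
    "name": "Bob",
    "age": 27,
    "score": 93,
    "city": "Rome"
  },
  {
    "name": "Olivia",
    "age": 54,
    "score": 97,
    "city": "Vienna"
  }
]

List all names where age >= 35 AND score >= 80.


Checking both conditions:
  Sam (age=47, score=58) -> no
  Mia (age=22, score=89) -> no
  Tina (age=38, score=69) -> no
  Diana (age=47, score=51) -> no
  Wendy (age=26, score=67) -> no
  Hank (age=48, score=95) -> YES
  Grace (age=24, score=54) -> no
  Bob (age=27, score=93) -> no
  Olivia (age=54, score=97) -> YES


ANSWER: Hank, Olivia


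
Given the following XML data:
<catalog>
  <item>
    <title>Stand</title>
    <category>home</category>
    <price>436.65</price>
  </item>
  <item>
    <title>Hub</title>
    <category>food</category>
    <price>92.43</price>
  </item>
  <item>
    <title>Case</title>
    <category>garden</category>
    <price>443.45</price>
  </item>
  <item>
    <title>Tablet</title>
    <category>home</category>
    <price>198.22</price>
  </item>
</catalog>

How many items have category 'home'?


Scanning <item> elements for <category>home</category>:
  Item 1: Stand -> MATCH
  Item 4: Tablet -> MATCH
Count: 2

ANSWER: 2


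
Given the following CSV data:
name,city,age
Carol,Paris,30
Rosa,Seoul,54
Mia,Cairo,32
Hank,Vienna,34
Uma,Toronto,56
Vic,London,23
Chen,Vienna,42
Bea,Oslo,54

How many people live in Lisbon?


Scanning city column for 'Lisbon':
Total matches: 0

ANSWER: 0


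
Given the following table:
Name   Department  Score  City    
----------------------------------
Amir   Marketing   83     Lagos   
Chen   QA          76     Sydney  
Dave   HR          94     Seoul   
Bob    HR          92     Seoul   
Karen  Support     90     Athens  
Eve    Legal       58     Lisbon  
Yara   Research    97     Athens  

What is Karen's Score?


Row 5: Karen
Score = 90

ANSWER: 90


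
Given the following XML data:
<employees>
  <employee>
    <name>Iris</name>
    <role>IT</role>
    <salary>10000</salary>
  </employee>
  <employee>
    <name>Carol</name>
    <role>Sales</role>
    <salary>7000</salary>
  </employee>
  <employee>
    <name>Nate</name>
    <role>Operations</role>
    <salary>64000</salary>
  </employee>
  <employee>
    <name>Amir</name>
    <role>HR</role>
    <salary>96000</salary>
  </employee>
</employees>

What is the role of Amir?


Searching for <employee> with <name>Amir</name>
Found at position 4
<role>HR</role>

ANSWER: HR


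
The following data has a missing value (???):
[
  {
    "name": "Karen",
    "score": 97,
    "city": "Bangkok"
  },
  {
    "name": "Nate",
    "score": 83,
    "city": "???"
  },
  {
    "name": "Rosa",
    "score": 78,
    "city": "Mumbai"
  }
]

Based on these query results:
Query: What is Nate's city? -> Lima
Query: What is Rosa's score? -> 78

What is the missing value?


The missing value is Nate's city
From query: Nate's city = Lima

ANSWER: Lima


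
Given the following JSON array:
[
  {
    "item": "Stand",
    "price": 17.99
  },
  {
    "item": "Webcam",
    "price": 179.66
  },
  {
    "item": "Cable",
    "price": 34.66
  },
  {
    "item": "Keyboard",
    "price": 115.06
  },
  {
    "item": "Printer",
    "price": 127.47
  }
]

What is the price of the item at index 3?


Array index 3 -> Keyboard
price = 115.06

ANSWER: 115.06


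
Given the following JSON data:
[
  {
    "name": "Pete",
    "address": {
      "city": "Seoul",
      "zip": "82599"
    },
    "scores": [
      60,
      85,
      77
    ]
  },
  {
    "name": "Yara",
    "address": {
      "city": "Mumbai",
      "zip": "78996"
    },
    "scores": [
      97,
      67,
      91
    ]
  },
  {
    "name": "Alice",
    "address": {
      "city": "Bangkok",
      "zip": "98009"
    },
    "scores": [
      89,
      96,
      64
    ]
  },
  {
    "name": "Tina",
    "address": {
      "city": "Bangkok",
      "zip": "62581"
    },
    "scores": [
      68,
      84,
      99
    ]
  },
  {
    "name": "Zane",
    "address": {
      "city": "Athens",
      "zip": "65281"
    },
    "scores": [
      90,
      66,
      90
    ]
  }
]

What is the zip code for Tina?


Path: records[3].address.zip
Value: 62581

ANSWER: 62581


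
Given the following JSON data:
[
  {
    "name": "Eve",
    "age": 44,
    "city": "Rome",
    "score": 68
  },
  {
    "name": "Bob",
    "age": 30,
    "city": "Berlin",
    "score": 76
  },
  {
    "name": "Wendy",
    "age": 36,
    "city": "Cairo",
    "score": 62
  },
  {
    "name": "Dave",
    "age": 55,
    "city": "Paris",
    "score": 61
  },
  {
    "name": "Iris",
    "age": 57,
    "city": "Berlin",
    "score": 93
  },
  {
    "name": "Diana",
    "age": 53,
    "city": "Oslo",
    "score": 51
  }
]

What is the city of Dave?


Looking up record where name = Dave
Record index: 3
Field 'city' = Paris

ANSWER: Paris


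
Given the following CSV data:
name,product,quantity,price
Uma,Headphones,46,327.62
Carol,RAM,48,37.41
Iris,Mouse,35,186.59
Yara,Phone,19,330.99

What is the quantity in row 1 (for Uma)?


Row 1: Uma
Column 'quantity' = 46

ANSWER: 46


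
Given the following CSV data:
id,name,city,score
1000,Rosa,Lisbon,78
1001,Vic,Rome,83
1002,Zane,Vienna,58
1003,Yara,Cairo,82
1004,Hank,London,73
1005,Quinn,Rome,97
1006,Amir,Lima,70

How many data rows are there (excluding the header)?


Counting rows (excluding header):
Header: id,name,city,score
Data rows: 7

ANSWER: 7


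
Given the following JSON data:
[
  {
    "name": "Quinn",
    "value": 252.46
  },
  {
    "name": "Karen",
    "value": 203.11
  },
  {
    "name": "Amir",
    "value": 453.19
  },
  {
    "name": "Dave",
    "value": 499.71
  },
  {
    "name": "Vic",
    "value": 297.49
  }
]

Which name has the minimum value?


Comparing values:
  Quinn: 252.46
  Karen: 203.11
  Amir: 453.19
  Dave: 499.71
  Vic: 297.49
Minimum: Karen (203.11)

ANSWER: Karen


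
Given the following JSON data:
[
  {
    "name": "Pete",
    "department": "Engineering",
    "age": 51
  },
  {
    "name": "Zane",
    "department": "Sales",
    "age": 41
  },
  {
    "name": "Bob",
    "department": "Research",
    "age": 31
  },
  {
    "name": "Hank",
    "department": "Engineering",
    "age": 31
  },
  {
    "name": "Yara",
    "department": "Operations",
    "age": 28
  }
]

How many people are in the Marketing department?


Scanning records for department = Marketing
  No matches found
Count: 0

ANSWER: 0


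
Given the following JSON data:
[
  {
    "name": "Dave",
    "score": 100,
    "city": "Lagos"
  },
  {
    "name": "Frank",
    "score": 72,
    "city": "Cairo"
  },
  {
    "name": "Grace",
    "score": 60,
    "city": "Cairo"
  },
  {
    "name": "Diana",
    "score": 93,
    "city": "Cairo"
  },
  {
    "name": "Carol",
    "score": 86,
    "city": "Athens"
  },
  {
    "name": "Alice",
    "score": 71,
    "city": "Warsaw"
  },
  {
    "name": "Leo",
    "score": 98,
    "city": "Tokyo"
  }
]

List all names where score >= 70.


Filtering records where score >= 70:
  Dave (score=100) -> YES
  Frank (score=72) -> YES
  Grace (score=60) -> no
  Diana (score=93) -> YES
  Carol (score=86) -> YES
  Alice (score=71) -> YES
  Leo (score=98) -> YES


ANSWER: Dave, Frank, Diana, Carol, Alice, Leo


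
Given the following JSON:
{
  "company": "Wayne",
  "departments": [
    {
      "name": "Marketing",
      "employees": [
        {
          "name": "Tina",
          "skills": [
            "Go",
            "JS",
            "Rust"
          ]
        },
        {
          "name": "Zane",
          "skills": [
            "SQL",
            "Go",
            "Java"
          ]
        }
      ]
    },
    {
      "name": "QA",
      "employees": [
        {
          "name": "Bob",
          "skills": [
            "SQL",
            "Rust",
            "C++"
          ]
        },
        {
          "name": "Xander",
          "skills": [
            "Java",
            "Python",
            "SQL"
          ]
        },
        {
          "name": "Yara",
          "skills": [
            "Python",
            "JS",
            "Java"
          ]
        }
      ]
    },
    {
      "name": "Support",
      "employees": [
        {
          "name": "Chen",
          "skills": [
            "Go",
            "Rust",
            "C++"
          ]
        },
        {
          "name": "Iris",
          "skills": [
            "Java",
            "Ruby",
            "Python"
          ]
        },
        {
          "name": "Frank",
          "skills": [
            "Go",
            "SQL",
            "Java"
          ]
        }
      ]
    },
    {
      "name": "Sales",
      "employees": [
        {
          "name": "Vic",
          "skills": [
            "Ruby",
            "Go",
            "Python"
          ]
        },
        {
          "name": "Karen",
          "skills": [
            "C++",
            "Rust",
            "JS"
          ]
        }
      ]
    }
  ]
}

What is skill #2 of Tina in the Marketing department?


Path: departments[0].employees[0].skills[1]
Value: JS

ANSWER: JS


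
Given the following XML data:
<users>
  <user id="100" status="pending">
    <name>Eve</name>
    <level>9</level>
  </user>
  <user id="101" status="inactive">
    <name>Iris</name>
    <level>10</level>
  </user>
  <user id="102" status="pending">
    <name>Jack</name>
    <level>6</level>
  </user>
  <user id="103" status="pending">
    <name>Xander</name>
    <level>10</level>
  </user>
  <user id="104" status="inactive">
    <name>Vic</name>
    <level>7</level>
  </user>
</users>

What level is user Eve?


Finding user: Eve
<level>9</level>

ANSWER: 9


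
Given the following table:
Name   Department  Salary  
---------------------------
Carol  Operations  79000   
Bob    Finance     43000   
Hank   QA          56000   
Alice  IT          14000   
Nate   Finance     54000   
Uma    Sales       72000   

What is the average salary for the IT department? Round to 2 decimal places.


IT department members:
  Alice: 14000
Sum = 14000
Count = 1
Average = 14000 / 1 = 14000.00

ANSWER: 14000.00


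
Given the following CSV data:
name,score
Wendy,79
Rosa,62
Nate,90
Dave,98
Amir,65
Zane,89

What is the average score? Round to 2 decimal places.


Scores: 79, 62, 90, 98, 65, 89
Sum = 483
Count = 6
Average = 483 / 6 = 80.50

ANSWER: 80.50


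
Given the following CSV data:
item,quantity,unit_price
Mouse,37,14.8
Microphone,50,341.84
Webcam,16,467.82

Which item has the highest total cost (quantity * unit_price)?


Computing row totals:
  Mouse: 547.6
  Microphone: 17092.0
  Webcam: 7485.12
Maximum: Microphone (17092.0)

ANSWER: Microphone


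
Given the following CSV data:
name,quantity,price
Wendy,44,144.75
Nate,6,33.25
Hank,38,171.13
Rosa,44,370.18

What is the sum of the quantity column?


Values in 'quantity' column:
  Row 1: 44
  Row 2: 6
  Row 3: 38
  Row 4: 44
Sum = 44 + 6 + 38 + 44 = 132

ANSWER: 132


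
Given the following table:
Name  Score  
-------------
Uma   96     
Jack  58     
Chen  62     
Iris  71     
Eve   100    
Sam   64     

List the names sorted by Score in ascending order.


Sorting by Score (ascending):
  Jack: 58
  Chen: 62
  Sam: 64
  Iris: 71
  Uma: 96
  Eve: 100


ANSWER: Jack, Chen, Sam, Iris, Uma, Eve


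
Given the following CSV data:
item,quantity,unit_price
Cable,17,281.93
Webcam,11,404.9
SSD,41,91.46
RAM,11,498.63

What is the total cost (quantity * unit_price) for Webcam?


Row: Webcam
quantity = 11
unit_price = 404.9
total = 11 * 404.9 = 4453.9

ANSWER: 4453.9


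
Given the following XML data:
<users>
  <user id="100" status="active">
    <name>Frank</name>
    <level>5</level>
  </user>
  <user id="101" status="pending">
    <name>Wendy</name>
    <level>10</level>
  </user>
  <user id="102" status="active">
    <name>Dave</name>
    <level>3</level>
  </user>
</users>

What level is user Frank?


Finding user: Frank
<level>5</level>

ANSWER: 5


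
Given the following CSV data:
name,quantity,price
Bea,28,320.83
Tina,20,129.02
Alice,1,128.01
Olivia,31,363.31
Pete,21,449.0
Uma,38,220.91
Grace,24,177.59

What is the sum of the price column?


Values in 'price' column:
  Row 1: 320.83
  Row 2: 129.02
  Row 3: 128.01
  Row 4: 363.31
  Row 5: 449.0
  Row 6: 220.91
  Row 7: 177.59
Sum = 320.83 + 129.02 + 128.01 + 363.31 + 449.0 + 220.91 + 177.59 = 1788.67

ANSWER: 1788.67


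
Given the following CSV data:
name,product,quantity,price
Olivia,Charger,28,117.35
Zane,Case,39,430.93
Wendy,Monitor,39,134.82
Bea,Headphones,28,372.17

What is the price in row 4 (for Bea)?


Row 4: Bea
Column 'price' = 372.17

ANSWER: 372.17


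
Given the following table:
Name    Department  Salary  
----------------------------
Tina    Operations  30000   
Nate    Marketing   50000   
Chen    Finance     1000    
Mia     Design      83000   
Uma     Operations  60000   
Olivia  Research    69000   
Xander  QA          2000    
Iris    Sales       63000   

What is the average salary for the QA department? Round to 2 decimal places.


QA department members:
  Xander: 2000
Sum = 2000
Count = 1
Average = 2000 / 1 = 2000.00

ANSWER: 2000.00


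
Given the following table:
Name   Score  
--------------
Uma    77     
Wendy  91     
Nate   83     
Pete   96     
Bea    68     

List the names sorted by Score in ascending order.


Sorting by Score (ascending):
  Bea: 68
  Uma: 77
  Nate: 83
  Wendy: 91
  Pete: 96


ANSWER: Bea, Uma, Nate, Wendy, Pete


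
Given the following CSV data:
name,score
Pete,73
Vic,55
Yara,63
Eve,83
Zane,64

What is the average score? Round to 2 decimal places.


Scores: 73, 55, 63, 83, 64
Sum = 338
Count = 5
Average = 338 / 5 = 67.60

ANSWER: 67.60


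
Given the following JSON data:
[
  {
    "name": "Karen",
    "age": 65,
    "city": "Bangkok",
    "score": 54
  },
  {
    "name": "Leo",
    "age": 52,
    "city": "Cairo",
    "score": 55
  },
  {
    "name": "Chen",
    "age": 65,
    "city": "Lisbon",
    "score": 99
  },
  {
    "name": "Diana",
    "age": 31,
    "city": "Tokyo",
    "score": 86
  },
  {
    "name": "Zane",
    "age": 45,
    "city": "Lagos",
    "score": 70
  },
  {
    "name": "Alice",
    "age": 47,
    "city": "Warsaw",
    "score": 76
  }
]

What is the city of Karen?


Looking up record where name = Karen
Record index: 0
Field 'city' = Bangkok

ANSWER: Bangkok


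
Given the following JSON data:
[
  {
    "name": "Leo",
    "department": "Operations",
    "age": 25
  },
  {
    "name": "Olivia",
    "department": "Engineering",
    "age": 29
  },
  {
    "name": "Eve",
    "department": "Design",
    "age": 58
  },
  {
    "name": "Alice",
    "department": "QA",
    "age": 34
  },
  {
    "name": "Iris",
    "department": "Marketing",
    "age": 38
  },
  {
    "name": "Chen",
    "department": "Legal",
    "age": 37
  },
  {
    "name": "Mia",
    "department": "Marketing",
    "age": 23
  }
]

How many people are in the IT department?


Scanning records for department = IT
  No matches found
Count: 0

ANSWER: 0


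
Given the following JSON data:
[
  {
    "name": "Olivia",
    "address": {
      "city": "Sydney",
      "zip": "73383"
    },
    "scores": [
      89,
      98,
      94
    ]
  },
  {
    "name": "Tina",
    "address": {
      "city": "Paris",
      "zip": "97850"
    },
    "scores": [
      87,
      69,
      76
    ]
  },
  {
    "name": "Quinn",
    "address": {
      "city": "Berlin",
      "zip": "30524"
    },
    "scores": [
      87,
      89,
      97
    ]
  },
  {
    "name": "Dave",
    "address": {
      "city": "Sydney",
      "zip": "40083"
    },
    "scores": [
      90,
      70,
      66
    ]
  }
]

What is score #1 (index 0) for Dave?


Path: records[3].scores[0]
Value: 90

ANSWER: 90


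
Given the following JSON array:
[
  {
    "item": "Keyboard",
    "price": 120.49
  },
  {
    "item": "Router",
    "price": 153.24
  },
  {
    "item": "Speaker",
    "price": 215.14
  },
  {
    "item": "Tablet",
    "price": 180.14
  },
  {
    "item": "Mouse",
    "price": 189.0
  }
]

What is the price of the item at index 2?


Array index 2 -> Speaker
price = 215.14

ANSWER: 215.14


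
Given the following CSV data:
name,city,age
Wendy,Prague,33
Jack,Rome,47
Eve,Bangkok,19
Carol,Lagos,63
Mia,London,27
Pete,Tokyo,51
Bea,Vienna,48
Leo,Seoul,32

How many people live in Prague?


Scanning city column for 'Prague':
  Row 1: Wendy -> MATCH
Total matches: 1

ANSWER: 1


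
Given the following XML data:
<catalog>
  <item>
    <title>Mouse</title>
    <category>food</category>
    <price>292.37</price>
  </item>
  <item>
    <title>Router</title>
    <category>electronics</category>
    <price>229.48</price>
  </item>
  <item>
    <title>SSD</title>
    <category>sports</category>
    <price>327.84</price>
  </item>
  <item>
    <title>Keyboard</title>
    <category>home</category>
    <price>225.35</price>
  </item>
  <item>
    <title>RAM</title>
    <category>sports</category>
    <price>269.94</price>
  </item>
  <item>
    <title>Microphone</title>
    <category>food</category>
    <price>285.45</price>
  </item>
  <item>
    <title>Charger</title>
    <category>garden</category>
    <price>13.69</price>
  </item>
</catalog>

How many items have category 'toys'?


Scanning <item> elements for <category>toys</category>:
Count: 0

ANSWER: 0


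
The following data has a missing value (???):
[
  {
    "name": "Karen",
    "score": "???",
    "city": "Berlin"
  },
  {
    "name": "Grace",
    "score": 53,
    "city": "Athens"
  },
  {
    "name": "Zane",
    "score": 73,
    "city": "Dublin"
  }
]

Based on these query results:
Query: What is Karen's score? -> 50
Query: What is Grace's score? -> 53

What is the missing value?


The missing value is Karen's score
From query: Karen's score = 50

ANSWER: 50


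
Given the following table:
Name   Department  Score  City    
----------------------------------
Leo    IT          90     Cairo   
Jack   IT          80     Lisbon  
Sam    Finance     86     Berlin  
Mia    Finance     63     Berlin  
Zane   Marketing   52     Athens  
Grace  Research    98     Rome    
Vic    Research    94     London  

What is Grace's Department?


Row 6: Grace
Department = Research

ANSWER: Research


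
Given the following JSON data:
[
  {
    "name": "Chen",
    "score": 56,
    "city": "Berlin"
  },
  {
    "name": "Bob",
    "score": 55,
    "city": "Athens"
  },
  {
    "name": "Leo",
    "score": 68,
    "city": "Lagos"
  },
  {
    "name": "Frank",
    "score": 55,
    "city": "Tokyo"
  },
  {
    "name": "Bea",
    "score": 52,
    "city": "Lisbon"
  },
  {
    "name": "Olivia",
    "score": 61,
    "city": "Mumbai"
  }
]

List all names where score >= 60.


Filtering records where score >= 60:
  Chen (score=56) -> no
  Bob (score=55) -> no
  Leo (score=68) -> YES
  Frank (score=55) -> no
  Bea (score=52) -> no
  Olivia (score=61) -> YES


ANSWER: Leo, Olivia


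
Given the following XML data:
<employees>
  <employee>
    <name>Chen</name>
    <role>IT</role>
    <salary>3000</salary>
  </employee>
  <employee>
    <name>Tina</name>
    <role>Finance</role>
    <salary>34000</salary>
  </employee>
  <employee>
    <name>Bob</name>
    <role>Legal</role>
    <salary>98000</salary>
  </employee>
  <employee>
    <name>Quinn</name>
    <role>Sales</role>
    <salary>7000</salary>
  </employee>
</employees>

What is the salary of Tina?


Searching for <employee> with <name>Tina</name>
Found at position 2
<salary>34000</salary>

ANSWER: 34000


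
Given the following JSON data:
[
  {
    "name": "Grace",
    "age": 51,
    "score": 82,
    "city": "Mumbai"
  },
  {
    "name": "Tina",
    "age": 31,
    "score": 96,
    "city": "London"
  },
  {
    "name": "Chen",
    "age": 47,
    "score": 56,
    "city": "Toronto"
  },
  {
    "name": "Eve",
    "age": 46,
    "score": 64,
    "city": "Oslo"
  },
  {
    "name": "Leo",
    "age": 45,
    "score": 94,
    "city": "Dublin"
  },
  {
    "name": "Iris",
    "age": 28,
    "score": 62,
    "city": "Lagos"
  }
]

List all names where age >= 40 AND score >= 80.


Checking both conditions:
  Grace (age=51, score=82) -> YES
  Tina (age=31, score=96) -> no
  Chen (age=47, score=56) -> no
  Eve (age=46, score=64) -> no
  Leo (age=45, score=94) -> YES
  Iris (age=28, score=62) -> no


ANSWER: Grace, Leo


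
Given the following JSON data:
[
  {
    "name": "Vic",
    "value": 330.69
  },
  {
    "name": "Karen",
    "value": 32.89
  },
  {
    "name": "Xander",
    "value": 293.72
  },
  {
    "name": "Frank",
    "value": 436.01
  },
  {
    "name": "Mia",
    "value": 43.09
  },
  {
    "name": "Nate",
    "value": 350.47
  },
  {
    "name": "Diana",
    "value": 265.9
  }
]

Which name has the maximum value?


Comparing values:
  Vic: 330.69
  Karen: 32.89
  Xander: 293.72
  Frank: 436.01
  Mia: 43.09
  Nate: 350.47
  Diana: 265.9
Maximum: Frank (436.01)

ANSWER: Frank


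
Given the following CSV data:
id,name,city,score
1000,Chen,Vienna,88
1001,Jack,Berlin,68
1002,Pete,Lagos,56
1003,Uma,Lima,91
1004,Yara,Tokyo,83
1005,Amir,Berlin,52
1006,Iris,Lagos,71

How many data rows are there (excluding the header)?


Counting rows (excluding header):
Header: id,name,city,score
Data rows: 7

ANSWER: 7


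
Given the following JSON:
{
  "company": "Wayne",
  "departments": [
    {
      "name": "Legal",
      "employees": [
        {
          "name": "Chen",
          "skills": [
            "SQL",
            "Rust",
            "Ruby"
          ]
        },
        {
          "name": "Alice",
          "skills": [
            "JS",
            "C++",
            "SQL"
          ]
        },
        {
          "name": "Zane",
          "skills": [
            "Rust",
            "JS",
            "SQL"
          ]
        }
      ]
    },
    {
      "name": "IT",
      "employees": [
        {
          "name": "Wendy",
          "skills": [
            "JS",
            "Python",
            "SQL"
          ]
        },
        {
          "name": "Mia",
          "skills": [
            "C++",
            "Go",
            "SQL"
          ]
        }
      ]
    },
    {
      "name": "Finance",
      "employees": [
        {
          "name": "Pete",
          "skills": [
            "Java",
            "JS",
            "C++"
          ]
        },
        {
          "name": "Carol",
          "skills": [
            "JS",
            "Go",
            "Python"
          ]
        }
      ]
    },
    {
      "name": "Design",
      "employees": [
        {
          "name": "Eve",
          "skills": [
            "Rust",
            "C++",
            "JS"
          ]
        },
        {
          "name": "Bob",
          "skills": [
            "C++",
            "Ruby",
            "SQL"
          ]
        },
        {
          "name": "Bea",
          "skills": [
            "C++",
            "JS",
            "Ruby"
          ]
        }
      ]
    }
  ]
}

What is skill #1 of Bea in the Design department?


Path: departments[3].employees[2].skills[0]
Value: C++

ANSWER: C++
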